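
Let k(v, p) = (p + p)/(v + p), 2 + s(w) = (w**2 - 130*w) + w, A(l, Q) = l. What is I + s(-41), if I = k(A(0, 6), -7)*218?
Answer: 7404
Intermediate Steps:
s(w) = -2 + w**2 - 129*w (s(w) = -2 + ((w**2 - 130*w) + w) = -2 + (w**2 - 129*w) = -2 + w**2 - 129*w)
k(v, p) = 2*p/(p + v) (k(v, p) = (2*p)/(p + v) = 2*p/(p + v))
I = 436 (I = (2*(-7)/(-7 + 0))*218 = (2*(-7)/(-7))*218 = (2*(-7)*(-1/7))*218 = 2*218 = 436)
I + s(-41) = 436 + (-2 + (-41)**2 - 129*(-41)) = 436 + (-2 + 1681 + 5289) = 436 + 6968 = 7404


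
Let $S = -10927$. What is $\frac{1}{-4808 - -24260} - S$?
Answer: $\frac{212552005}{19452} \approx 10927.0$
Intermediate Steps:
$\frac{1}{-4808 - -24260} - S = \frac{1}{-4808 - -24260} - -10927 = \frac{1}{-4808 + 24260} + 10927 = \frac{1}{19452} + 10927 = \frac{212552005}{19452}$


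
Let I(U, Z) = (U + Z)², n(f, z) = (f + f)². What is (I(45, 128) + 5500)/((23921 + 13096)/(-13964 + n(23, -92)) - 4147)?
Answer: -419762792/49170673 ≈ -8.5368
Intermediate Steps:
n(f, z) = 4*f² (n(f, z) = (2*f)² = 4*f²)
(I(45, 128) + 5500)/((23921 + 13096)/(-13964 + n(23, -92)) - 4147) = ((45 + 128)² + 5500)/((23921 + 13096)/(-13964 + 4*23²) - 4147) = (173² + 5500)/(37017/(-13964 + 4*529) - 4147) = (29929 + 5500)/(37017/(-13964 + 2116) - 4147) = 35429/(37017/(-11848) - 4147) = 35429/(37017*(-1/11848) - 4147) = 35429/(-37017/11848 - 4147) = 35429/(-49170673/11848) = 35429*(-11848/49170673) = -419762792/49170673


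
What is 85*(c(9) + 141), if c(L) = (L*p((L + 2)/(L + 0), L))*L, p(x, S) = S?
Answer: 73950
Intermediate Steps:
c(L) = L**3 (c(L) = (L*L)*L = L**2*L = L**3)
85*(c(9) + 141) = 85*(9**3 + 141) = 85*(729 + 141) = 85*870 = 73950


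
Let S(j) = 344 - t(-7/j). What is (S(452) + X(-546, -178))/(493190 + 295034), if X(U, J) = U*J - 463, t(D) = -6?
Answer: 97075/788224 ≈ 0.12316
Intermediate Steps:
X(U, J) = -463 + J*U (X(U, J) = J*U - 463 = -463 + J*U)
S(j) = 350 (S(j) = 344 - 1*(-6) = 344 + 6 = 350)
(S(452) + X(-546, -178))/(493190 + 295034) = (350 + (-463 - 178*(-546)))/(493190 + 295034) = (350 + (-463 + 97188))/788224 = (350 + 96725)*(1/788224) = 97075*(1/788224) = 97075/788224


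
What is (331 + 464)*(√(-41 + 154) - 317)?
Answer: -252015 + 795*√113 ≈ -2.4356e+5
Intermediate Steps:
(331 + 464)*(√(-41 + 154) - 317) = 795*(√113 - 317) = 795*(-317 + √113) = -252015 + 795*√113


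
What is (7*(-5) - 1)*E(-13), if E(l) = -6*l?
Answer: -2808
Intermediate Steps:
(7*(-5) - 1)*E(-13) = (7*(-5) - 1)*(-6*(-13)) = (-35 - 1)*78 = -36*78 = -2808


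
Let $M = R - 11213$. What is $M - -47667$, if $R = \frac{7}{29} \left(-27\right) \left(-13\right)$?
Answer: $\frac{1059623}{29} \approx 36539.0$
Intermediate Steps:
$R = \frac{2457}{29}$ ($R = 7 \cdot \frac{1}{29} \left(-27\right) \left(-13\right) = \frac{7}{29} \left(-27\right) \left(-13\right) = \left(- \frac{189}{29}\right) \left(-13\right) = \frac{2457}{29} \approx 84.724$)
$M = - \frac{322720}{29}$ ($M = \frac{2457}{29} - 11213 = - \frac{322720}{29} \approx -11128.0$)
$M - -47667 = - \frac{322720}{29} - -47667 = - \frac{322720}{29} + 47667 = \frac{1059623}{29}$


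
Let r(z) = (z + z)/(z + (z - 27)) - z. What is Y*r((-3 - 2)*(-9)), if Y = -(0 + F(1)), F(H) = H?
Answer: 305/7 ≈ 43.571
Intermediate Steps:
r(z) = -z + 2*z/(-27 + 2*z) (r(z) = (2*z)/(z + (-27 + z)) - z = (2*z)/(-27 + 2*z) - z = 2*z/(-27 + 2*z) - z = -z + 2*z/(-27 + 2*z))
Y = -1 (Y = -(0 + 1) = -1*1 = -1)
Y*r((-3 - 2)*(-9)) = -(-3 - 2)*(-9)*(29 - 2*(-3 - 2)*(-9))/(-27 + 2*((-3 - 2)*(-9))) = -(-5*(-9))*(29 - (-10)*(-9))/(-27 + 2*(-5*(-9))) = -45*(29 - 2*45)/(-27 + 2*45) = -45*(29 - 90)/(-27 + 90) = -45*(-61)/63 = -1*(-305/7) = 305/7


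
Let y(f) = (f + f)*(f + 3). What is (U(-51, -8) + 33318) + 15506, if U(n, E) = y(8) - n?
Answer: 49051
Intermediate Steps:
y(f) = 2*f*(3 + f) (y(f) = (2*f)*(3 + f) = 2*f*(3 + f))
U(n, E) = 176 - n (U(n, E) = 2*8*(3 + 8) - n = 2*8*11 - n = 176 - n)
(U(-51, -8) + 33318) + 15506 = ((176 - 1*(-51)) + 33318) + 15506 = ((176 + 51) + 33318) + 15506 = (227 + 33318) + 15506 = 33545 + 15506 = 49051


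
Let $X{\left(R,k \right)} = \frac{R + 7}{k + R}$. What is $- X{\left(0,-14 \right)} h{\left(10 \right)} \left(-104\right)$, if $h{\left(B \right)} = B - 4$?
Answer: $-312$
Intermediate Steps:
$X{\left(R,k \right)} = \frac{7 + R}{R + k}$
$h{\left(B \right)} = -4 + B$
$- X{\left(0,-14 \right)} h{\left(10 \right)} \left(-104\right) = - \frac{7 + 0}{0 - 14} \left(-4 + 10\right) \left(-104\right) = - \frac{1}{-14} \cdot 7 \cdot 6 \left(-104\right) = - \left(- \frac{1}{14}\right) 7 \cdot 6 \left(-104\right) = - \left(- \frac{1}{2}\right) 6 \left(-104\right) = - \left(-3\right) \left(-104\right) = \left(-1\right) 312 = -312$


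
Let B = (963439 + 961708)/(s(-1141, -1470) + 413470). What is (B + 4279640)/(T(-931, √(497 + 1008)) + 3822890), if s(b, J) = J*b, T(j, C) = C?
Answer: 3420575348397931883/3055509453782699030 - 8947616458747*√1505/30555094537826990300 ≈ 1.1195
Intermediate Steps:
B = 1925147/2090740 (B = (963439 + 961708)/(-1470*(-1141) + 413470) = 1925147/(1677270 + 413470) = 1925147/2090740 ≈ 0.92080)
(B + 4279640)/(T(-931, √(497 + 1008)) + 3822890) = (1925147/2090740 + 4279640)/(√(497 + 1008) + 3822890) = 8947616458747/(2090740*(√1505 + 3822890)) = 8947616458747/(2090740*(3822890 + √1505))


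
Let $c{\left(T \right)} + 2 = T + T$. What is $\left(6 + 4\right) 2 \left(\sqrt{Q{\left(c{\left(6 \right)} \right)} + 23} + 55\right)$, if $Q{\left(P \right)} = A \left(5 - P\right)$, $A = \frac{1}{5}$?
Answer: $1100 + 20 \sqrt{22} \approx 1193.8$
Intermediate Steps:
$A = \frac{1}{5} \approx 0.2$
$c{\left(T \right)} = -2 + 2 T$ ($c{\left(T \right)} = -2 + \left(T + T\right) = -2 + 2 T$)
$Q{\left(P \right)} = 1 - \frac{P}{5}$ ($Q{\left(P \right)} = \frac{5 - P}{5} = 1 - \frac{P}{5}$)
$\left(6 + 4\right) 2 \left(\sqrt{Q{\left(c{\left(6 \right)} \right)} + 23} + 55\right) = \left(6 + 4\right) 2 \left(\sqrt{\left(1 - \frac{-2 + 2 \cdot 6}{5}\right) + 23} + 55\right) = 10 \cdot 2 \left(\sqrt{\left(1 - \frac{-2 + 12}{5}\right) + 23} + 55\right) = 20 \left(\sqrt{\left(1 - 2\right) + 23} + 55\right) = 20 \left(\sqrt{-1 + 23} + 55\right) = 20 \left(\sqrt{22} + 55\right) = 20 \left(55 + \sqrt{22}\right) = 1100 + 20 \sqrt{22}$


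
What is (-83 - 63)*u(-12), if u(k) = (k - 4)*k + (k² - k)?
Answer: -50808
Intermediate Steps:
u(k) = k² - k + k*(-4 + k) (u(k) = (-4 + k)*k + (k² - k) = k*(-4 + k) + (k² - k) = k² - k + k*(-4 + k))
(-83 - 63)*u(-12) = (-83 - 63)*(-12*(-5 + 2*(-12))) = -(-1752)*(-5 - 24) = -(-1752)*(-29) = -146*348 = -50808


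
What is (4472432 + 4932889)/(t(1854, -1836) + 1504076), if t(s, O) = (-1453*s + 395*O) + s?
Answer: -9405321/1913152 ≈ -4.9161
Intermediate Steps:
t(s, O) = -1452*s + 395*O
(4472432 + 4932889)/(t(1854, -1836) + 1504076) = (4472432 + 4932889)/((-1452*1854 + 395*(-1836)) + 1504076) = 9405321/((-2692008 - 725220) + 1504076) = 9405321/(-3417228 + 1504076) = 9405321/(-1913152) = 9405321*(-1/1913152) = -9405321/1913152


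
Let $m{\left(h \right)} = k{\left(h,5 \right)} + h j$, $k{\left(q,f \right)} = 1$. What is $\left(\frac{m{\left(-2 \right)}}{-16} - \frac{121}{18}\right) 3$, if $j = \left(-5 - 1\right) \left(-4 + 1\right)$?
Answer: $- \frac{653}{48} \approx -13.604$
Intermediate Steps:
$j = 18$ ($j = \left(-5 - 1\right) \left(-3\right) = \left(-6\right) \left(-3\right) = 18$)
$m{\left(h \right)} = 1 + 18 h$ ($m{\left(h \right)} = 1 + h 18 = 1 + 18 h$)
$\left(\frac{m{\left(-2 \right)}}{-16} - \frac{121}{18}\right) 3 = \left(\frac{1 + 18 \left(-2\right)}{-16} - \frac{121}{18}\right) 3 = \left(\left(1 - 36\right) \left(- \frac{1}{16}\right) - \frac{121}{18}\right) 3 = \left(\left(-35\right) \left(- \frac{1}{16}\right) - \frac{121}{18}\right) 3 = \left(\frac{35}{16} - \frac{121}{18}\right) 3 = \left(- \frac{653}{144}\right) 3 = - \frac{653}{48}$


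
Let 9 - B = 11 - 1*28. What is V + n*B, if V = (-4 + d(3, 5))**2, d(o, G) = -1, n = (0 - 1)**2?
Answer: 51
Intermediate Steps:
B = 26 (B = 9 - (11 - 1*28) = 9 - (11 - 28) = 9 - 1*(-17) = 9 + 17 = 26)
n = 1 (n = (-1)**2 = 1)
V = 25 (V = (-4 - 1)**2 = (-5)**2 = 25)
V + n*B = 25 + 1*26 = 25 + 26 = 51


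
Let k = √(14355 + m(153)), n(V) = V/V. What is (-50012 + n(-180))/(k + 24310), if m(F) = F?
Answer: -46760285/22729292 + 11541*√403/22729292 ≈ -2.0471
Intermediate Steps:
n(V) = 1
k = 6*√403 (k = √(14355 + 153) = √14508 = 6*√403 ≈ 120.45)
(-50012 + n(-180))/(k + 24310) = (-50012 + 1)/(6*√403 + 24310) = -50011/(24310 + 6*√403)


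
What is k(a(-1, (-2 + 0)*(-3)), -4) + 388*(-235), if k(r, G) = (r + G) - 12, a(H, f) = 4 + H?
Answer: -91193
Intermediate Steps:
k(r, G) = -12 + G + r (k(r, G) = (G + r) - 12 = -12 + G + r)
k(a(-1, (-2 + 0)*(-3)), -4) + 388*(-235) = (-12 - 4 + (4 - 1)) + 388*(-235) = (-12 - 4 + 3) - 91180 = -13 - 91180 = -91193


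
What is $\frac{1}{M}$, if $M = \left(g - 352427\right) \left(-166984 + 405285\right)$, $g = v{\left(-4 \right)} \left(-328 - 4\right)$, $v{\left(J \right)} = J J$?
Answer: $- \frac{1}{85249561439} \approx -1.173 \cdot 10^{-11}$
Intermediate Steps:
$v{\left(J \right)} = J^{2}$
$g = -5312$ ($g = \left(-4\right)^{2} \left(-328 - 4\right) = 16 \left(-332\right) = -5312$)
$M = -85249561439$ ($M = \left(-5312 - 352427\right) \left(-166984 + 405285\right) = \left(-357739\right) 238301 = -85249561439$)
$\frac{1}{M} = \frac{1}{-85249561439} = - \frac{1}{85249561439}$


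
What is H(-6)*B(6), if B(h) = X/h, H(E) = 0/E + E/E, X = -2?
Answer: -1/3 ≈ -0.33333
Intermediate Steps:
H(E) = 1 (H(E) = 0 + 1 = 1)
B(h) = -2/h
H(-6)*B(6) = 1*(-2/6) = 1*(-2*1/6) = 1*(-1/3) = -1/3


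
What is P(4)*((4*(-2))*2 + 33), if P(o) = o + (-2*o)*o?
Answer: -476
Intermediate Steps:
P(o) = o - 2*o²
P(4)*((4*(-2))*2 + 33) = (4*(1 - 2*4))*((4*(-2))*2 + 33) = (4*(1 - 8))*(-8*2 + 33) = (4*(-7))*(-16 + 33) = -28*17 = -476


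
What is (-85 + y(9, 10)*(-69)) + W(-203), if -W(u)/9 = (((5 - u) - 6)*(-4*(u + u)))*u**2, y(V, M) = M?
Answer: -121666771063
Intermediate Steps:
W(u) = 72*u**3*(-1 - u) (W(u) = -9*((5 - u) - 6)*(-4*(u + u))*u**2 = -9*(-1 - u)*(-8*u)*u**2 = -9*(-8*u*(-1 - u))*u**2 = -(-72)*u**3*(-1 - u) = 72*u**3*(-1 - u))
(-85 + y(9, 10)*(-69)) + W(-203) = (-85 + 10*(-69)) + 72*(-203)**3*(-1 - 1*(-203)) = (-85 - 690) + 72*(-8365427)*(-1 + 203) = -775 + 72*(-8365427)*202 = -775 - 121666770288 = -121666771063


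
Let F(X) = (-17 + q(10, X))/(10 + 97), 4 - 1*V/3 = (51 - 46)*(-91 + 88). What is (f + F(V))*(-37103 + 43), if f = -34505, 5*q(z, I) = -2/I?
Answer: 7799164500664/6099 ≈ 1.2788e+9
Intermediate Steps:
q(z, I) = -2/(5*I) (q(z, I) = (-2/I)/5 = -2/(5*I))
V = 57 (V = 12 - 3*(51 - 46)*(-91 + 88) = 12 - 15*(-3) = 12 - 3*(-15) = 12 + 45 = 57)
F(X) = -17/107 - 2/(535*X) (F(X) = (-17 - 2/(5*X))/(10 + 97) = (-17 - 2/(5*X))/107 = (-17 - 2/(5*X))*(1/107) = -17/107 - 2/(535*X))
(f + F(V))*(-37103 + 43) = (-34505 + (1/535)*(-2 - 85*57)/57)*(-37103 + 43) = (-34505 + (1/535)*(1/57)*(-2 - 4845))*(-37060) = (-34505 + (1/535)*(1/57)*(-4847))*(-37060) = (-34505 - 4847/30495)*(-37060) = -1052234822/30495*(-37060) = 7799164500664/6099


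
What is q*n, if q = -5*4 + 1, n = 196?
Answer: -3724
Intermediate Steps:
q = -19 (q = -20 + 1 = -19)
q*n = -19*196 = -3724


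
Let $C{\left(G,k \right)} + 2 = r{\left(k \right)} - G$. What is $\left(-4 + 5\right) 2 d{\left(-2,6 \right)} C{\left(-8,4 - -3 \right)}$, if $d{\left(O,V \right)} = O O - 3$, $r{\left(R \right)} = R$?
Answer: $26$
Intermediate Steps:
$C{\left(G,k \right)} = -2 + k - G$ ($C{\left(G,k \right)} = -2 - \left(G - k\right) = -2 + k - G$)
$d{\left(O,V \right)} = -3 + O^{2}$ ($d{\left(O,V \right)} = O^{2} - 3 = -3 + O^{2}$)
$\left(-4 + 5\right) 2 d{\left(-2,6 \right)} C{\left(-8,4 - -3 \right)} = \left(-4 + 5\right) 2 \left(-3 + \left(-2\right)^{2}\right) \left(-2 + \left(4 - -3\right) - -8\right) = 1 \cdot 2 \left(-3 + 4\right) \left(-2 + \left(4 + 3\right) + 8\right) = 2 \cdot 1 \left(-2 + 7 + 8\right) = 2 \cdot 13 = 26$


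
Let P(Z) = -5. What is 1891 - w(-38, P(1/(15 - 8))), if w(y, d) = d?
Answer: 1896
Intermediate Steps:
1891 - w(-38, P(1/(15 - 8))) = 1891 - 1*(-5) = 1891 + 5 = 1896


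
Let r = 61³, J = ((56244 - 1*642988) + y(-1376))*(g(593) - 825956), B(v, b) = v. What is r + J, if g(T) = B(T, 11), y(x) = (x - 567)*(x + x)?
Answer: -3929051195315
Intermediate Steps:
y(x) = 2*x*(-567 + x) (y(x) = (-567 + x)*(2*x) = 2*x*(-567 + x))
g(T) = T
J = -3929051422296 (J = ((56244 - 1*642988) + 2*(-1376)*(-567 - 1376))*(593 - 825956) = ((56244 - 642988) + 2*(-1376)*(-1943))*(-825363) = (-586744 + 5347136)*(-825363) = 4760392*(-825363) = -3929051422296)
r = 226981
r + J = 226981 - 3929051422296 = -3929051195315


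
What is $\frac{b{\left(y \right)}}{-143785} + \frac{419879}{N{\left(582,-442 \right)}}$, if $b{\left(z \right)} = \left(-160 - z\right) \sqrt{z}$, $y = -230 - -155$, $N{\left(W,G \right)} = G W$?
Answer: $- \frac{419879}{257244} + \frac{85 i \sqrt{3}}{28757} \approx -1.6322 + 0.0051196 i$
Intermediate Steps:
$y = -75$ ($y = -230 + 155 = -75$)
$b{\left(z \right)} = \sqrt{z} \left(-160 - z\right)$
$\frac{b{\left(y \right)}}{-143785} + \frac{419879}{N{\left(582,-442 \right)}} = \frac{\sqrt{-75} \left(-160 - -75\right)}{-143785} + \frac{419879}{\left(-442\right) 582} = 5 i \sqrt{3} \left(-160 + 75\right) \left(- \frac{1}{143785}\right) + \frac{419879}{-257244} = 5 i \sqrt{3} \left(-85\right) \left(- \frac{1}{143785}\right) + 419879 \left(- \frac{1}{257244}\right) = - 425 i \sqrt{3} \left(- \frac{1}{143785}\right) - \frac{419879}{257244} = \frac{85 i \sqrt{3}}{28757} - \frac{419879}{257244} = - \frac{419879}{257244} + \frac{85 i \sqrt{3}}{28757}$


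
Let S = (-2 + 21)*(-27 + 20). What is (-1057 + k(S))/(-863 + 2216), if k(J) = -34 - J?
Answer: -958/1353 ≈ -0.70806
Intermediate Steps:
S = -133 (S = 19*(-7) = -133)
(-1057 + k(S))/(-863 + 2216) = (-1057 + (-34 - 1*(-133)))/(-863 + 2216) = (-1057 + (-34 + 133))/1353 = (-1057 + 99)*(1/1353) = -958*1/1353 = -958/1353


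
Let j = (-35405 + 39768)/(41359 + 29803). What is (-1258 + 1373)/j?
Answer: 8183630/4363 ≈ 1875.7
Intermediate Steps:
j = 4363/71162 ≈ 0.061311
(-1258 + 1373)/j = (-1258 + 1373)/(4363/71162) = 115*(71162/4363) = 8183630/4363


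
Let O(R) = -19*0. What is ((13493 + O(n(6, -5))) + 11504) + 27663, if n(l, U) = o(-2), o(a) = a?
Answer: 52660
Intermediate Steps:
n(l, U) = -2
O(R) = 0
((13493 + O(n(6, -5))) + 11504) + 27663 = ((13493 + 0) + 11504) + 27663 = (13493 + 11504) + 27663 = 24997 + 27663 = 52660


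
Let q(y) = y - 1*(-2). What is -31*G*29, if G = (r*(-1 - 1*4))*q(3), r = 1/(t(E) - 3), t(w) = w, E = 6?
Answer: 22475/3 ≈ 7491.7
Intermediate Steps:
q(y) = 2 + y (q(y) = y + 2 = 2 + y)
r = ⅓ (r = 1/(6 - 3) = 1/3 = ⅓ ≈ 0.33333)
G = -25/3 (G = ((-1 - 1*4)/3)*(2 + 3) = ((-1 - 4)/3)*5 = ((⅓)*(-5))*5 = -5/3*5 = -25/3 ≈ -8.3333)
-31*G*29 = -31*(-25/3)*29 = (775/3)*29 = 22475/3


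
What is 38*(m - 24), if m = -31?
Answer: -2090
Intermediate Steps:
38*(m - 24) = 38*(-31 - 24) = 38*(-55) = -2090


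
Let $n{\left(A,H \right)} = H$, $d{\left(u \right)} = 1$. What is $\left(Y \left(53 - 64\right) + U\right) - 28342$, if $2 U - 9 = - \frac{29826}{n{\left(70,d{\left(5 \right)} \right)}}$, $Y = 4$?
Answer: $- \frac{86589}{2} \approx -43295.0$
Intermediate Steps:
$U = - \frac{29817}{2}$ ($U = \frac{9}{2} + \frac{\left(-29826\right) 1^{-1}}{2} = \frac{9}{2} + \frac{\left(-29826\right) 1}{2} = \frac{9}{2} + \frac{1}{2} \left(-29826\right) = \frac{9}{2} - 14913 = - \frac{29817}{2} \approx -14909.0$)
$\left(Y \left(53 - 64\right) + U\right) - 28342 = \left(4 \left(53 - 64\right) - \frac{29817}{2}\right) - 28342 = \left(4 \left(-11\right) - \frac{29817}{2}\right) - 28342 = \left(-44 - \frac{29817}{2}\right) - 28342 = - \frac{29905}{2} - 28342 = - \frac{86589}{2}$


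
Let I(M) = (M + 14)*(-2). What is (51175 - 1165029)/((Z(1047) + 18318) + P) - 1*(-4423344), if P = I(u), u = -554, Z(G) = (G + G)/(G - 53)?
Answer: 42648679030994/9641853 ≈ 4.4233e+6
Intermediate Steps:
Z(G) = 2*G/(-53 + G) (Z(G) = (2*G)/(-53 + G) = 2*G/(-53 + G))
I(M) = -28 - 2*M (I(M) = (14 + M)*(-2) = -28 - 2*M)
P = 1080 (P = -28 - 2*(-554) = -28 + 1108 = 1080)
(51175 - 1165029)/((Z(1047) + 18318) + P) - 1*(-4423344) = (51175 - 1165029)/((2*1047/(-53 + 1047) + 18318) + 1080) - 1*(-4423344) = -1113854/((2*1047/994 + 18318) + 1080) + 4423344 = -1113854/((2*1047*(1/994) + 18318) + 1080) + 4423344 = -1113854/((1047/497 + 18318) + 1080) + 4423344 = -1113854/(9105093/497 + 1080) + 4423344 = -1113854/9641853/497 + 4423344 = -1113854*497/9641853 + 4423344 = -553585438/9641853 + 4423344 = 42648679030994/9641853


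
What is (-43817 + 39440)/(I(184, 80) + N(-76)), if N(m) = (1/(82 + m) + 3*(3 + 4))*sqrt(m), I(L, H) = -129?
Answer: 5081697/456220 + 1667637*I*sqrt(19)/456220 ≈ 11.139 + 15.933*I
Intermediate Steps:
N(m) = sqrt(m)*(21 + 1/(82 + m)) (N(m) = (1/(82 + m) + 3*7)*sqrt(m) = (1/(82 + m) + 21)*sqrt(m) = (21 + 1/(82 + m))*sqrt(m) = sqrt(m)*(21 + 1/(82 + m)))
(-43817 + 39440)/(I(184, 80) + N(-76)) = (-43817 + 39440)/(-129 + sqrt(-76)*(1723 + 21*(-76))/(82 - 76)) = -4377/(-129 + (2*I*sqrt(19))*(1723 - 1596)/6) = -4377/(-129 + (2*I*sqrt(19))*(1/6)*127) = -4377/(-129 + 127*I*sqrt(19)/3)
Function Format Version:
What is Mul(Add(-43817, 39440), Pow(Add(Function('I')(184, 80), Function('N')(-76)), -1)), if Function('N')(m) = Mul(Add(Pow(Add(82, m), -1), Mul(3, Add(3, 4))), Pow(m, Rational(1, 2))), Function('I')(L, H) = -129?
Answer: Add(Rational(5081697, 456220), Mul(Rational(1667637, 456220), I, Pow(19, Rational(1, 2)))) ≈ Add(11.139, Mul(15.933, I))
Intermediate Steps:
Function('N')(m) = Mul(Pow(m, Rational(1, 2)), Add(21, Pow(Add(82, m), -1))) (Function('N')(m) = Mul(Add(Pow(Add(82, m), -1), Mul(3, 7)), Pow(m, Rational(1, 2))) = Mul(Add(Pow(Add(82, m), -1), 21), Pow(m, Rational(1, 2))) = Mul(Add(21, Pow(Add(82, m), -1)), Pow(m, Rational(1, 2))) = Mul(Pow(m, Rational(1, 2)), Add(21, Pow(Add(82, m), -1))))
Mul(Add(-43817, 39440), Pow(Add(Function('I')(184, 80), Function('N')(-76)), -1)) = Mul(Add(-43817, 39440), Pow(Add(-129, Mul(Pow(-76, Rational(1, 2)), Pow(Add(82, -76), -1), Add(1723, Mul(21, -76)))), -1)) = Mul(-4377, Pow(Add(-129, Mul(Mul(2, I, Pow(19, Rational(1, 2))), Pow(6, -1), Add(1723, -1596))), -1)) = Mul(-4377, Pow(Add(-129, Mul(Mul(2, I, Pow(19, Rational(1, 2))), Rational(1, 6), 127)), -1)) = Mul(-4377, Pow(Add(-129, Mul(Rational(127, 3), I, Pow(19, Rational(1, 2)))), -1))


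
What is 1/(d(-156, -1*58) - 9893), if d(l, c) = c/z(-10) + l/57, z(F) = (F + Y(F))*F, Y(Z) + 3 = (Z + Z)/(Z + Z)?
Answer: -1140/11281691 ≈ -0.00010105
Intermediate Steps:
Y(Z) = -2 (Y(Z) = -3 + (Z + Z)/(Z + Z) = -3 + (2*Z)/((2*Z)) = -3 + (2*Z)*(1/(2*Z)) = -3 + 1 = -2)
z(F) = F*(-2 + F) (z(F) = (F - 2)*F = (-2 + F)*F = F*(-2 + F))
d(l, c) = l/57 + c/120 (d(l, c) = c/((-10*(-2 - 10))) + l/57 = c/((-10*(-12))) + l*(1/57) = c/120 + l/57 = l/57 + c/120)
1/(d(-156, -1*58) - 9893) = 1/(((1/57)*(-156) + (-1*58)/120) - 9893) = 1/((-52/19 + (1/120)*(-58)) - 9893) = 1/((-52/19 - 29/60) - 9893) = 1/(-3671/1140 - 9893) = 1/(-11281691/1140) = -1140/11281691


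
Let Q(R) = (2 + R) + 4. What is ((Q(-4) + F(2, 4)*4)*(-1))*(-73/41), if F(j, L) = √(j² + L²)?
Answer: 146/41 + 584*√5/41 ≈ 35.411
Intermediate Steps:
Q(R) = 6 + R
F(j, L) = √(L² + j²)
((Q(-4) + F(2, 4)*4)*(-1))*(-73/41) = (((6 - 4) + √(4² + 2²)*4)*(-1))*(-73/41) = ((2 + √(16 + 4)*4)*(-1))*(-73*1/41) = ((2 + √20*4)*(-1))*(-73/41) = ((2 + (2*√5)*4)*(-1))*(-73/41) = ((2 + 8*√5)*(-1))*(-73/41) = (-2 - 8*√5)*(-73/41) = 146/41 + 584*√5/41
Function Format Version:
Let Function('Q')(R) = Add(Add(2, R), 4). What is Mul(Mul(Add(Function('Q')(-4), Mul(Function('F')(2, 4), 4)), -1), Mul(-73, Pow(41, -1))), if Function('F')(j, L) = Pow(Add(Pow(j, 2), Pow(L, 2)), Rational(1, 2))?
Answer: Add(Rational(146, 41), Mul(Rational(584, 41), Pow(5, Rational(1, 2)))) ≈ 35.411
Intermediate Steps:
Function('Q')(R) = Add(6, R)
Function('F')(j, L) = Pow(Add(Pow(L, 2), Pow(j, 2)), Rational(1, 2))
Mul(Mul(Add(Function('Q')(-4), Mul(Function('F')(2, 4), 4)), -1), Mul(-73, Pow(41, -1))) = Mul(Mul(Add(Add(6, -4), Mul(Pow(Add(Pow(4, 2), Pow(2, 2)), Rational(1, 2)), 4)), -1), Mul(-73, Pow(41, -1))) = Mul(Mul(Add(2, Mul(Pow(Add(16, 4), Rational(1, 2)), 4)), -1), Mul(-73, Rational(1, 41))) = Mul(Mul(Add(2, Mul(Pow(20, Rational(1, 2)), 4)), -1), Rational(-73, 41)) = Mul(Mul(Add(2, Mul(Mul(2, Pow(5, Rational(1, 2))), 4)), -1), Rational(-73, 41)) = Mul(Mul(Add(2, Mul(8, Pow(5, Rational(1, 2)))), -1), Rational(-73, 41)) = Mul(Add(-2, Mul(-8, Pow(5, Rational(1, 2)))), Rational(-73, 41)) = Add(Rational(146, 41), Mul(Rational(584, 41), Pow(5, Rational(1, 2))))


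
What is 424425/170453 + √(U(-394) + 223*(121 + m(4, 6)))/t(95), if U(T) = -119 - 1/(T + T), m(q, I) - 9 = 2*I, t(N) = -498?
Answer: 424425/170453 - √4897230289/196212 ≈ 2.1333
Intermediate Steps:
m(q, I) = 9 + 2*I
U(T) = -119 - 1/(2*T)
424425/170453 + √(U(-394) + 223*(121 + m(4, 6)))/t(95) = 424425/170453 + √((-119 - ½/(-394)) + 223*(121 + (9 + 2*6)))/(-498) = 424425*(1/170453) + √((-119 - ½*(-1/394)) + 223*(121 + (9 + 12)))*(-1/498) = 424425/170453 + √((-119 + 1/788) + 223*(121 + 21))*(-1/498) = 424425/170453 + √(-93771/788 + 223*142)*(-1/498) = 424425/170453 + √(-93771/788 + 31666)*(-1/498) = 424425/170453 + √(24859037/788)*(-1/498) = 424425/170453 + (√4897230289/394)*(-1/498) = 424425/170453 - √4897230289/196212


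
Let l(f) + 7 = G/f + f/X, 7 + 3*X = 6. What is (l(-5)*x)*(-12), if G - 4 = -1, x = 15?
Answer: -1332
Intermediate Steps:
X = -1/3 (X = -7/3 + (1/3)*6 = -7/3 + 2 = -1/3 ≈ -0.33333)
G = 3 (G = 4 - 1 = 3)
l(f) = -7 - 3*f + 3/f (l(f) = -7 + (3/f + f/(-1/3)) = -7 + (3/f + f*(-3)) = -7 + (3/f - 3*f) = -7 + (-3*f + 3/f) = -7 - 3*f + 3/f)
(l(-5)*x)*(-12) = ((-7 - 3*(-5) + 3/(-5))*15)*(-12) = ((-7 + 15 + 3*(-1/5))*15)*(-12) = ((-7 + 15 - 3/5)*15)*(-12) = ((37/5)*15)*(-12) = 111*(-12) = -1332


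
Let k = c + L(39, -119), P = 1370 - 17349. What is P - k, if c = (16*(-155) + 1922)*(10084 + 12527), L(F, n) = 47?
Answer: 12600912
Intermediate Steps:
P = -15979
c = -12616938 (c = (-2480 + 1922)*22611 = -558*22611 = -12616938)
k = -12616891 (k = -12616938 + 47 = -12616891)
P - k = -15979 - 1*(-12616891) = -15979 + 12616891 = 12600912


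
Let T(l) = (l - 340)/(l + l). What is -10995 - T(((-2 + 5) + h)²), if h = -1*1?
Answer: -10953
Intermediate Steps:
h = -1
T(l) = (-340 + l)/(2*l) (T(l) = (-340 + l)/((2*l)) = (-340 + l)*(1/(2*l)) = (-340 + l)/(2*l))
-10995 - T(((-2 + 5) + h)²) = -10995 - (-340 + ((-2 + 5) - 1)²)/(2*(((-2 + 5) - 1)²)) = -10995 - (-340 + (3 - 1)²)/(2*((3 - 1)²)) = -10995 - (-340 + 2²)/(2*(2²)) = -10995 - (-340 + 4)/(2*4) = -10995 - (-336)/(2*4) = -10995 - 1*(-42) = -10995 + 42 = -10953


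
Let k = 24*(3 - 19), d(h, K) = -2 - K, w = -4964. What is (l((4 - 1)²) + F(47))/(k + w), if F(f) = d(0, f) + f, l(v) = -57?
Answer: 59/5348 ≈ 0.011032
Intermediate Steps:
F(f) = -2 (F(f) = (-2 - f) + f = -2)
k = -384 (k = 24*(-16) = -384)
(l((4 - 1)²) + F(47))/(k + w) = (-57 - 2)/(-384 - 4964) = -59/(-5348) = -59*(-1/5348) = 59/5348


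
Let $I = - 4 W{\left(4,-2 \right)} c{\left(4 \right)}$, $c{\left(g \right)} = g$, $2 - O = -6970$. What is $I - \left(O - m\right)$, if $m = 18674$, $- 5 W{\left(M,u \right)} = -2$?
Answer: $\frac{58478}{5} \approx 11696.0$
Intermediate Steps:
$O = 6972$ ($O = 2 - -6970 = 2 + 6970 = 6972$)
$W{\left(M,u \right)} = \frac{2}{5}$ ($W{\left(M,u \right)} = \left(- \frac{1}{5}\right) \left(-2\right) = \frac{2}{5}$)
$I = - \frac{32}{5}$ ($I = \left(-4\right) \frac{2}{5} \cdot 4 = \left(- \frac{8}{5}\right) 4 = - \frac{32}{5} \approx -6.4$)
$I - \left(O - m\right) = - \frac{32}{5} + \left(18674 - 6972\right) = - \frac{32}{5} + 11702 = \frac{58478}{5}$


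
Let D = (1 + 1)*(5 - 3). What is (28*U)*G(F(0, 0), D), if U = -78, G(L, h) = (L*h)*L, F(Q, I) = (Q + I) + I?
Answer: 0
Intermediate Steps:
D = 4 (D = 2*2 = 4)
F(Q, I) = Q + 2*I (F(Q, I) = (I + Q) + I = Q + 2*I)
G(L, h) = h*L²
(28*U)*G(F(0, 0), D) = (28*(-78))*(4*(0 + 2*0)²) = -8736*(0 + 0)² = -8736*0² = -8736*0 = -2184*0 = 0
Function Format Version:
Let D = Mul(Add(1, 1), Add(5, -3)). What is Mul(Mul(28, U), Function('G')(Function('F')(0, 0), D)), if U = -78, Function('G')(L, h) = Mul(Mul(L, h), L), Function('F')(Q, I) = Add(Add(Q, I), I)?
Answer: 0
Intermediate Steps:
D = 4 (D = Mul(2, 2) = 4)
Function('F')(Q, I) = Add(Q, Mul(2, I)) (Function('F')(Q, I) = Add(Add(I, Q), I) = Add(Q, Mul(2, I)))
Function('G')(L, h) = Mul(h, Pow(L, 2))
Mul(Mul(28, U), Function('G')(Function('F')(0, 0), D)) = Mul(Mul(28, -78), Mul(4, Pow(Add(0, Mul(2, 0)), 2))) = Mul(-2184, Mul(4, Pow(Add(0, 0), 2))) = Mul(-2184, Mul(4, Pow(0, 2))) = Mul(-2184, Mul(4, 0)) = Mul(-2184, 0) = 0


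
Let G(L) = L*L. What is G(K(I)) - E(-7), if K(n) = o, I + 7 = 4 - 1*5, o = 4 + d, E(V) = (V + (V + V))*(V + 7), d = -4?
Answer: 0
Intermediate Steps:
E(V) = 3*V*(7 + V) (E(V) = (V + 2*V)*(7 + V) = (3*V)*(7 + V) = 3*V*(7 + V))
o = 0 (o = 4 - 4 = 0)
I = -8 (I = -7 + (4 - 1*5) = -7 + (4 - 5) = -7 - 1 = -8)
K(n) = 0
G(L) = L²
G(K(I)) - E(-7) = 0² - 3*(-7)*(7 - 7) = 0 - 3*(-7)*0 = 0 - 1*0 = 0 + 0 = 0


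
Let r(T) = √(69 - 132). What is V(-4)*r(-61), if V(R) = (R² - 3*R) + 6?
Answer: 102*I*√7 ≈ 269.87*I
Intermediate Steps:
r(T) = 3*I*√7 (r(T) = √(-63) = 3*I*√7)
V(R) = 6 + R² - 3*R
V(-4)*r(-61) = (6 + (-4)² - 3*(-4))*(3*I*√7) = (6 + 16 + 12)*(3*I*√7) = 34*(3*I*√7) = 102*I*√7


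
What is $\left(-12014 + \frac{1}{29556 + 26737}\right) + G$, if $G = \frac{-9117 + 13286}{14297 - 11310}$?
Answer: $- \frac{2019885664170}{168147191} \approx -12013.0$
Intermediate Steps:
$G = \frac{4169}{2987} \approx 1.3957$
$\left(-12014 + \frac{1}{29556 + 26737}\right) + G = \left(-12014 + \frac{1}{29556 + 26737}\right) + \frac{4169}{2987} = \left(-12014 + \frac{1}{56293}\right) + \frac{4169}{2987} = - \frac{676304101}{56293} + \frac{4169}{2987} = - \frac{2019885664170}{168147191}$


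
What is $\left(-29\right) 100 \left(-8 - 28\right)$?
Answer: $104400$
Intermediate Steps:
$\left(-29\right) 100 \left(-8 - 28\right) = - 2900 \left(-8 - 28\right) = \left(-2900\right) \left(-36\right) = 104400$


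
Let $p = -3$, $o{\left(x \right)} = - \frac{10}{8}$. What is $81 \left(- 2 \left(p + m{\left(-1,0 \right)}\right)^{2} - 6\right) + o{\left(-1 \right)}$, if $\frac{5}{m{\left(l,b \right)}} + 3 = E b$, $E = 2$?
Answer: $- \frac{16061}{4} \approx -4015.3$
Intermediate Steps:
$o{\left(x \right)} = - \frac{5}{4}$ ($o{\left(x \right)} = \left(-10\right) \frac{1}{8} = - \frac{5}{4}$)
$m{\left(l,b \right)} = \frac{5}{-3 + 2 b}$
$81 \left(- 2 \left(p + m{\left(-1,0 \right)}\right)^{2} - 6\right) + o{\left(-1 \right)} = 81 \left(- 2 \left(-3 + \frac{5}{-3 + 2 \cdot 0}\right)^{2} - 6\right) - \frac{5}{4} = 81 \left(- 2 \left(-3 + \frac{5}{-3 + 0}\right)^{2} - 6\right) - \frac{5}{4} = 81 \left(- 2 \left(-3 + \frac{5}{-3}\right)^{2} - 6\right) - \frac{5}{4} = 81 \left(- 2 \left(-3 + 5 \left(- \frac{1}{3}\right)\right)^{2} - 6\right) - \frac{5}{4} = 81 \left(- 2 \left(-3 - \frac{5}{3}\right)^{2} - 6\right) - \frac{5}{4} = 81 \left(- 2 \left(- \frac{14}{3}\right)^{2} - 6\right) - \frac{5}{4} = 81 \left(\left(-2\right) \frac{196}{9} - 6\right) - \frac{5}{4} = 81 \left(- \frac{392}{9} - 6\right) - \frac{5}{4} = 81 \left(- \frac{446}{9}\right) - \frac{5}{4} = -4014 - \frac{5}{4} = - \frac{16061}{4}$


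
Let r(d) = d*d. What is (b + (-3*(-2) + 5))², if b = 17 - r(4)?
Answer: 144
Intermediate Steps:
r(d) = d²
b = 1 (b = 17 - 1*4² = 17 - 1*16 = 17 - 16 = 1)
(b + (-3*(-2) + 5))² = (1 + (-3*(-2) + 5))² = (1 + (6 + 5))² = (1 + 11)² = 12² = 144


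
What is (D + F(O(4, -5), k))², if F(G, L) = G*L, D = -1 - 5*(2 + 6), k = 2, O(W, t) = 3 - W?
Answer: 1849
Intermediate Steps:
D = -41 (D = -1 - 5*8 = -1 - 1*40 = -1 - 40 = -41)
(D + F(O(4, -5), k))² = (-41 + (3 - 1*4)*2)² = (-41 + (3 - 4)*2)² = (-41 - 1*2)² = (-41 - 2)² = (-43)² = 1849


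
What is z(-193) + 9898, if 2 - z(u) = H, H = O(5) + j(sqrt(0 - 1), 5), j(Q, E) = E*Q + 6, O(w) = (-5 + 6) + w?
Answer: 9888 - 5*I ≈ 9888.0 - 5.0*I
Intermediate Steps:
O(w) = 1 + w
j(Q, E) = 6 + E*Q
H = 12 + 5*I (H = (1 + 5) + (6 + 5*sqrt(0 - 1)) = 6 + (6 + 5*sqrt(-1)) = 6 + (6 + 5*I) = 12 + 5*I ≈ 12.0 + 5.0*I)
z(u) = -10 - 5*I (z(u) = 2 - (12 + 5*I) = 2 + (-12 - 5*I) = -10 - 5*I)
z(-193) + 9898 = (-10 - 5*I) + 9898 = 9888 - 5*I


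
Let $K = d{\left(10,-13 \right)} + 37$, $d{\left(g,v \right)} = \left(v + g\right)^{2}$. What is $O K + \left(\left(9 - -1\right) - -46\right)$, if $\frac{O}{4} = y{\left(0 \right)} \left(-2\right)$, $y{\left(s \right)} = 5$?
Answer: $-1784$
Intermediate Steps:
$d{\left(g,v \right)} = \left(g + v\right)^{2}$
$O = -40$ ($O = 4 \cdot 5 \left(-2\right) = 4 \left(-10\right) = -40$)
$K = 46$ ($K = \left(10 - 13\right)^{2} + 37 = \left(-3\right)^{2} + 37 = 9 + 37 = 46$)
$O K + \left(\left(9 - -1\right) - -46\right) = \left(-40\right) 46 + \left(\left(9 - -1\right) - -46\right) = -1840 + \left(\left(9 + 1\right) + 46\right) = -1840 + \left(10 + 46\right) = -1840 + 56 = -1784$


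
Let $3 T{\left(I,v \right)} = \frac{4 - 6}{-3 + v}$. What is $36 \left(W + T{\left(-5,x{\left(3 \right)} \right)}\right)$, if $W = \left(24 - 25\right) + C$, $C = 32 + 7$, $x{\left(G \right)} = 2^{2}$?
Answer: $1344$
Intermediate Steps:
$x{\left(G \right)} = 4$
$C = 39$
$T{\left(I,v \right)} = - \frac{2}{3 \left(-3 + v\right)}$ ($T{\left(I,v \right)} = \frac{\left(4 - 6\right) \frac{1}{-3 + v}}{3} = \frac{\left(-2\right) \frac{1}{-3 + v}}{3} = - \frac{2}{3 \left(-3 + v\right)}$)
$W = 38$ ($W = \left(24 - 25\right) + 39 = -1 + 39 = 38$)
$36 \left(W + T{\left(-5,x{\left(3 \right)} \right)}\right) = 36 \left(38 - \frac{2}{-9 + 3 \cdot 4}\right) = 36 \left(38 - \frac{2}{-9 + 12}\right) = 36 \left(38 - \frac{2}{3}\right) = 36 \cdot \frac{112}{3} = 1344$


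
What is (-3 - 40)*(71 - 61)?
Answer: -430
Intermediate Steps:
(-3 - 40)*(71 - 61) = -43*10 = -430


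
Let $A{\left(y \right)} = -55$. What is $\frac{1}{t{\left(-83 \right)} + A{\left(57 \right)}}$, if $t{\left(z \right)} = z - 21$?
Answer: $- \frac{1}{159} \approx -0.0062893$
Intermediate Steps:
$t{\left(z \right)} = -21 + z$
$\frac{1}{t{\left(-83 \right)} + A{\left(57 \right)}} = \frac{1}{\left(-21 - 83\right) - 55} = \frac{1}{-104 - 55} = \frac{1}{-159} = - \frac{1}{159}$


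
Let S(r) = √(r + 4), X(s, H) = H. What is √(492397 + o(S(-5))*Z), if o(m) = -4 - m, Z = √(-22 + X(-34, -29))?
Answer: √(492397 - I*√51*(4 + I)) ≈ 701.71 - 0.02*I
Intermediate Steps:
S(r) = √(4 + r)
Z = I*√51 (Z = √(-22 - 29) = √(-51) = I*√51 ≈ 7.1414*I)
√(492397 + o(S(-5))*Z) = √(492397 + (-4 - √(4 - 5))*(I*√51)) = √(492397 + (-4 - √(-1))*(I*√51)) = √(492397 + (-4 - I)*(I*√51)) = √(492397 + I*√51*(-4 - I))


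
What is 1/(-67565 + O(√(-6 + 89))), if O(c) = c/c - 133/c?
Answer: -42164/2848768363 + √83/2848768363 ≈ -1.4798e-5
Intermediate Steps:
O(c) = 1 - 133/c
1/(-67565 + O(√(-6 + 89))) = 1/(-67565 + (-133 + √(-6 + 89))/(√(-6 + 89))) = 1/(-67565 + (-133 + √83)/(√83)) = 1/(-67565 + (√83/83)*(-133 + √83)) = 1/(-67565 + √83*(-133 + √83)/83)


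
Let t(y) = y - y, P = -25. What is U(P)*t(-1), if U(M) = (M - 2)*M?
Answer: 0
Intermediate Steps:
U(M) = M*(-2 + M) (U(M) = (-2 + M)*M = M*(-2 + M))
t(y) = 0
U(P)*t(-1) = -25*(-2 - 25)*0 = -25*(-27)*0 = 675*0 = 0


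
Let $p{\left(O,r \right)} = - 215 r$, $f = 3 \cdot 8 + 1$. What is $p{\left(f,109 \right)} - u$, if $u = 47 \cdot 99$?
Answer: $-28088$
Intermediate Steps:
$f = 25$ ($f = 24 + 1 = 25$)
$u = 4653$
$p{\left(f,109 \right)} - u = \left(-215\right) 109 - 4653 = -23435 - 4653 = -28088$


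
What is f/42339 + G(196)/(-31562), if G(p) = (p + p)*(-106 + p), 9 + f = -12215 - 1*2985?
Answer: -986873189/668151759 ≈ -1.4770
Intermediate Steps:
f = -15209 (f = -9 + (-12215 - 1*2985) = -9 + (-12215 - 2985) = -9 - 15200 = -15209)
G(p) = 2*p*(-106 + p) (G(p) = (2*p)*(-106 + p) = 2*p*(-106 + p))
f/42339 + G(196)/(-31562) = -15209/42339 + (2*196*(-106 + 196))/(-31562) = -15209*1/42339 + (2*196*90)*(-1/31562) = -15209/42339 + 35280*(-1/31562) = -15209/42339 - 17640/15781 = -986873189/668151759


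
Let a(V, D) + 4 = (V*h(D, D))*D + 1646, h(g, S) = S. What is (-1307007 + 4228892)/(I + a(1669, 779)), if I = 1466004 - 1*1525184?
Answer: 2921885/1012760091 ≈ 0.0028851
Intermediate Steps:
I = -59180 (I = 1466004 - 1525184 = -59180)
a(V, D) = 1642 + V*D² (a(V, D) = -4 + ((V*D)*D + 1646) = -4 + ((D*V)*D + 1646) = -4 + (V*D² + 1646) = -4 + (1646 + V*D²) = 1642 + V*D²)
(-1307007 + 4228892)/(I + a(1669, 779)) = (-1307007 + 4228892)/(-59180 + (1642 + 1669*779²)) = 2921885/(-59180 + (1642 + 1669*606841)) = 2921885/(-59180 + (1642 + 1012817629)) = 2921885/(-59180 + 1012819271) = 2921885/1012760091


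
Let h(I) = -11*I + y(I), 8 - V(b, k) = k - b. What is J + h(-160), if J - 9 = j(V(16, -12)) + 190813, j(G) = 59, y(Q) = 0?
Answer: 192641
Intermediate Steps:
V(b, k) = 8 + b - k (V(b, k) = 8 - (k - b) = 8 + (b - k) = 8 + b - k)
h(I) = -11*I (h(I) = -11*I + 0 = -11*I)
J = 190881 (J = 9 + (59 + 190813) = 9 + 190872 = 190881)
J + h(-160) = 190881 - 11*(-160) = 190881 + 1760 = 192641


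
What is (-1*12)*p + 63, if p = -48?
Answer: 639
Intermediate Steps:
(-1*12)*p + 63 = -1*12*(-48) + 63 = -12*(-48) + 63 = 576 + 63 = 639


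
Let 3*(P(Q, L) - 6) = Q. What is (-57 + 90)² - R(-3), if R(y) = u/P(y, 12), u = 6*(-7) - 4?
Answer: 5491/5 ≈ 1098.2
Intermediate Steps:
P(Q, L) = 6 + Q/3
u = -46 (u = -42 - 4 = -46)
R(y) = -46/(6 + y/3)
(-57 + 90)² - R(-3) = (-57 + 90)² - (-138)/(18 - 3) = 33² - (-138)/15 = 1089 - (-138)/15 = 1089 - 1*(-46/5) = 1089 + 46/5 = 5491/5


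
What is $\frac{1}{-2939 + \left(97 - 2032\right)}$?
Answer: $- \frac{1}{4874} \approx -0.00020517$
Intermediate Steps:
$\frac{1}{-2939 + \left(97 - 2032\right)} = \frac{1}{-2939 - 1935} = \frac{1}{-4874} = - \frac{1}{4874}$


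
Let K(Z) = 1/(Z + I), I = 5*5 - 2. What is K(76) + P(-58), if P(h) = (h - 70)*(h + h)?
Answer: 1469953/99 ≈ 14848.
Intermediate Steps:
I = 23 (I = 25 - 2 = 23)
K(Z) = 1/(23 + Z) (K(Z) = 1/(Z + 23) = 1/(23 + Z))
P(h) = 2*h*(-70 + h) (P(h) = (-70 + h)*(2*h) = 2*h*(-70 + h))
K(76) + P(-58) = 1/(23 + 76) + 2*(-58)*(-70 - 58) = 1/99 + 2*(-58)*(-128) = 1/99 + 14848 = 1469953/99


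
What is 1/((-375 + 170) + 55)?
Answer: -1/150 ≈ -0.0066667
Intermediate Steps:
1/((-375 + 170) + 55) = 1/(-205 + 55) = 1/(-150) = -1/150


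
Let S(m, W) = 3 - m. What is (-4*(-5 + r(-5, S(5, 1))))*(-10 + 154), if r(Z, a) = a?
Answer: 4032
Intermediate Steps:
(-4*(-5 + r(-5, S(5, 1))))*(-10 + 154) = (-4*(-5 + (3 - 1*5)))*(-10 + 154) = -4*(-5 + (3 - 5))*144 = -4*(-5 - 2)*144 = -4*(-7)*144 = 28*144 = 4032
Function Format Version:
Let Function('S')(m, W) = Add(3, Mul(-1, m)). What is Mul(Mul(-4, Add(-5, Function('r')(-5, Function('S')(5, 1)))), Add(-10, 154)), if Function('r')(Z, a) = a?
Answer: 4032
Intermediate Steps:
Mul(Mul(-4, Add(-5, Function('r')(-5, Function('S')(5, 1)))), Add(-10, 154)) = Mul(Mul(-4, Add(-5, Add(3, Mul(-1, 5)))), Add(-10, 154)) = Mul(Mul(-4, Add(-5, Add(3, -5))), 144) = Mul(Mul(-4, Add(-5, -2)), 144) = Mul(Mul(-4, -7), 144) = Mul(28, 144) = 4032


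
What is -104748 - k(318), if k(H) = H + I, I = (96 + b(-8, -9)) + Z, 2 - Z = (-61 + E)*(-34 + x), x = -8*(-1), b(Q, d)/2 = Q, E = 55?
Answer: -104992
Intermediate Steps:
b(Q, d) = 2*Q
x = 8
Z = -154 (Z = 2 - (-61 + 55)*(-34 + 8) = 2 - (-6)*(-26) = 2 - 1*156 = 2 - 156 = -154)
I = -74 (I = (96 + 2*(-8)) - 154 = (96 - 16) - 154 = 80 - 154 = -74)
k(H) = -74 + H (k(H) = H - 74 = -74 + H)
-104748 - k(318) = -104748 - (-74 + 318) = -104748 - 1*244 = -104748 - 244 = -104992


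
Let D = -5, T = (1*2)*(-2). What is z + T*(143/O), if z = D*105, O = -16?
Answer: -1957/4 ≈ -489.25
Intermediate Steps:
T = -4 (T = 2*(-2) = -4)
z = -525 (z = -5*105 = -525)
z + T*(143/O) = -525 - 572/(-16) = -525 - 572*(-1)/16 = -525 - 4*(-143/16) = -525 + 143/4 = -1957/4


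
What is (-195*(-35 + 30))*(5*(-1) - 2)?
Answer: -6825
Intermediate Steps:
(-195*(-35 + 30))*(5*(-1) - 2) = (-195*(-5))*(-5 - 2) = 975*(-7) = -6825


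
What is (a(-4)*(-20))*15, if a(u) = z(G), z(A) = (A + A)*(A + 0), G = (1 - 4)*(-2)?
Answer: -21600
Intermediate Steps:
G = 6 (G = -3*(-2) = 6)
z(A) = 2*A² (z(A) = (2*A)*A = 2*A²)
a(u) = 72 (a(u) = 2*6² = 2*36 = 72)
(a(-4)*(-20))*15 = (72*(-20))*15 = -1440*15 = -21600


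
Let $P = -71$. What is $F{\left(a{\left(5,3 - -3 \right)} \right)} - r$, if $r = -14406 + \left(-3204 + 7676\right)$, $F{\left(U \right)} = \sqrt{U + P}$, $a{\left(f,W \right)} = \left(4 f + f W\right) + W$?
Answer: $9934 + i \sqrt{15} \approx 9934.0 + 3.873 i$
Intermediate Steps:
$a{\left(f,W \right)} = W + 4 f + W f$ ($a{\left(f,W \right)} = \left(4 f + W f\right) + W = W + 4 f + W f$)
$F{\left(U \right)} = \sqrt{-71 + U}$ ($F{\left(U \right)} = \sqrt{U - 71} = \sqrt{-71 + U}$)
$r = -9934$ ($r = -14406 + 4472 = -9934$)
$F{\left(a{\left(5,3 - -3 \right)} \right)} - r = \sqrt{-71 + \left(\left(3 - -3\right) + 4 \cdot 5 + \left(3 - -3\right) 5\right)} - -9934 = \sqrt{-71 + \left(\left(3 + 3\right) + 20 + \left(3 + 3\right) 5\right)} + 9934 = \sqrt{-71 + \left(6 + 20 + 6 \cdot 5\right)} + 9934 = \sqrt{-71 + \left(6 + 20 + 30\right)} + 9934 = \sqrt{-71 + 56} + 9934 = \sqrt{-15} + 9934 = i \sqrt{15} + 9934 = 9934 + i \sqrt{15}$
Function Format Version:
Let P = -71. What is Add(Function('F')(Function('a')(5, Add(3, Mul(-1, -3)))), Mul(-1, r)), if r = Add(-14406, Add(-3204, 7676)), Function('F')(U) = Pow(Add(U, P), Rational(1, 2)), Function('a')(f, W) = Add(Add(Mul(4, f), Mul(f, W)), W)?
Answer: Add(9934, Mul(I, Pow(15, Rational(1, 2)))) ≈ Add(9934.0, Mul(3.8730, I))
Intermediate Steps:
Function('a')(f, W) = Add(W, Mul(4, f), Mul(W, f)) (Function('a')(f, W) = Add(Add(Mul(4, f), Mul(W, f)), W) = Add(W, Mul(4, f), Mul(W, f)))
Function('F')(U) = Pow(Add(-71, U), Rational(1, 2)) (Function('F')(U) = Pow(Add(U, -71), Rational(1, 2)) = Pow(Add(-71, U), Rational(1, 2)))
r = -9934 (r = Add(-14406, 4472) = -9934)
Add(Function('F')(Function('a')(5, Add(3, Mul(-1, -3)))), Mul(-1, r)) = Add(Pow(Add(-71, Add(Add(3, Mul(-1, -3)), Mul(4, 5), Mul(Add(3, Mul(-1, -3)), 5))), Rational(1, 2)), Mul(-1, -9934)) = Add(Pow(Add(-71, Add(Add(3, 3), 20, Mul(Add(3, 3), 5))), Rational(1, 2)), 9934) = Add(Pow(Add(-71, Add(6, 20, Mul(6, 5))), Rational(1, 2)), 9934) = Add(Pow(Add(-71, Add(6, 20, 30)), Rational(1, 2)), 9934) = Add(Pow(Add(-71, 56), Rational(1, 2)), 9934) = Add(Pow(-15, Rational(1, 2)), 9934) = Add(Mul(I, Pow(15, Rational(1, 2))), 9934) = Add(9934, Mul(I, Pow(15, Rational(1, 2))))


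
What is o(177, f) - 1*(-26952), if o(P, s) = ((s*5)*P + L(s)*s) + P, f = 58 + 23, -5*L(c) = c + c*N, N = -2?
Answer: 500631/5 ≈ 1.0013e+5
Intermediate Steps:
L(c) = c/5 (L(c) = -(c + c*(-2))/5 = -(c - 2*c)/5 = -(-1)*c/5 = c/5)
f = 81
o(P, s) = P + s²/5 + 5*P*s (o(P, s) = ((s*5)*P + (s/5)*s) + P = ((5*s)*P + s²/5) + P = (5*P*s + s²/5) + P = (s²/5 + 5*P*s) + P = P + s²/5 + 5*P*s)
o(177, f) - 1*(-26952) = (177 + (⅕)*81² + 5*177*81) - 1*(-26952) = (177 + (⅕)*6561 + 71685) + 26952 = (177 + 6561/5 + 71685) + 26952 = 365871/5 + 26952 = 500631/5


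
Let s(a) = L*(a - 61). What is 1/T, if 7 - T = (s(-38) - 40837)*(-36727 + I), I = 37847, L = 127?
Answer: 1/59819207 ≈ 1.6717e-8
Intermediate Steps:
s(a) = -7747 + 127*a (s(a) = 127*(a - 61) = 127*(-61 + a) = -7747 + 127*a)
T = 59819207 (T = 7 - ((-7747 + 127*(-38)) - 40837)*(-36727 + 37847) = 7 - ((-7747 - 4826) - 40837)*1120 = 7 - (-12573 - 40837)*1120 = 7 - (-53410)*1120 = 7 - 1*(-59819200) = 7 + 59819200 = 59819207)
1/T = 1/59819207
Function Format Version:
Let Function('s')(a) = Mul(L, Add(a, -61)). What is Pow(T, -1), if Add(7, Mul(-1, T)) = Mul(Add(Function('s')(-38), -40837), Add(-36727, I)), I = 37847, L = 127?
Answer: Rational(1, 59819207) ≈ 1.6717e-8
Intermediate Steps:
Function('s')(a) = Add(-7747, Mul(127, a)) (Function('s')(a) = Mul(127, Add(a, -61)) = Mul(127, Add(-61, a)) = Add(-7747, Mul(127, a)))
T = 59819207 (T = Add(7, Mul(-1, Mul(Add(Add(-7747, Mul(127, -38)), -40837), Add(-36727, 37847)))) = Add(7, Mul(-1, Mul(Add(Add(-7747, -4826), -40837), 1120))) = Add(7, Mul(-1, Mul(Add(-12573, -40837), 1120))) = Add(7, Mul(-1, Mul(-53410, 1120))) = Add(7, Mul(-1, -59819200)) = Add(7, 59819200) = 59819207)
Pow(T, -1) = Pow(59819207, -1) = Rational(1, 59819207)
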